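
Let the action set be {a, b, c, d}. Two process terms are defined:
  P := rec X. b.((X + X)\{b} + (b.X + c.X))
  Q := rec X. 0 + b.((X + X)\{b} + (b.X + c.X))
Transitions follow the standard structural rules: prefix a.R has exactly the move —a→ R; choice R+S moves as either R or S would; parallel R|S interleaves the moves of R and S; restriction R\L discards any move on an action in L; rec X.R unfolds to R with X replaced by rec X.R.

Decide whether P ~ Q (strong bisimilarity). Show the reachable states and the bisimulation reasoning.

LTS(P): 2 reachable states
  m0 = rec X. b.((X + X)\{b} + (b.X + c.X)) has moves --b--▸ m1
  m1 = ((rec X. b.((X + X)\{b} + (b.X + c.X))) + (rec X. b.((X + X)\{b} + (b.X + c.X))))\{b} + (b.(rec X. b.((X + X)\{b} + (b.X + c.X))) + c.(rec X. b.((X + X)\{b} + (b.X + c.X)))) has moves --b--▸ m0, --c--▸ m0
LTS(Q): 2 reachable states
  n0 = rec X. 0 + b.((X + X)\{b} + (b.X + c.X)) has moves --b--▸ n1
  n1 = ((rec X. 0 + b.((X + X)\{b} + (b.X + c.X))) + (rec X. 0 + b.((X + X)\{b} + (b.X + c.X))))\{b} + (b.(rec X. 0 + b.((X + X)\{b} + (b.X + c.X))) + c.(rec X. 0 + b.((X + X)\{b} + (b.X + c.X)))) has moves --b--▸ n0, --c--▸ n0
Coarsest stable partition (strong bisimilarity classes):
  B0 = {m0, n0}
  B1 = {m1, n1}
m0 ∈ B0, n0 ∈ B0 → same block

bisimilar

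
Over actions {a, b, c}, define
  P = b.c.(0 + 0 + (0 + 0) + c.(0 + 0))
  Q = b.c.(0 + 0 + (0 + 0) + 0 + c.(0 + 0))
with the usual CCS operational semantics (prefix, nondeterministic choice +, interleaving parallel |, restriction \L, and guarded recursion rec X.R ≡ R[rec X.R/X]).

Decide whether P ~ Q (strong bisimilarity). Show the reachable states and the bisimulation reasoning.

Reachable graph of P (4 states):
  m0 = b.c.(0 + 0 + (0 + 0) + c.(0 + 0)) :: —b→ m1
  m1 = c.(0 + 0 + (0 + 0) + c.(0 + 0)) :: —c→ m2
  m2 = 0 + 0 + (0 + 0) + c.(0 + 0) :: —c→ m3
  m3 = 0 + 0 :: (no moves)
Reachable graph of Q (4 states):
  n0 = b.c.(0 + 0 + (0 + 0) + 0 + c.(0 + 0)) :: —b→ n1
  n1 = c.(0 + 0 + (0 + 0) + 0 + c.(0 + 0)) :: —c→ n2
  n2 = 0 + 0 + (0 + 0) + 0 + c.(0 + 0) :: —c→ n3
  n3 = 0 + 0 :: (no moves)
Bisimilarity quotient blocks:
  B0 = {m0, n0}
  B1 = {m1, n1}
  B2 = {m2, n2}
  B3 = {m3, n3}
m0 ∈ B0, n0 ∈ B0 → same block

YES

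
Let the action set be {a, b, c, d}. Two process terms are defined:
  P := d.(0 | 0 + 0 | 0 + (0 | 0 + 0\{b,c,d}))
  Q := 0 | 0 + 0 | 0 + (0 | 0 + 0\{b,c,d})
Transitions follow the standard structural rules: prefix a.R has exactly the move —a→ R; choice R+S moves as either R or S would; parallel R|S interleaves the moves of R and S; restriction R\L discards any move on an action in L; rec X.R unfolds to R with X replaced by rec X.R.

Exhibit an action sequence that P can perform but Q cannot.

d

LTS(P): 2 reachable states
  s0 = d.(0 | 0 + 0 | 0 + (0 | 0 + 0\{b,c,d})) | -d-> s1
  s1 = 0 | 0 + 0 | 0 + (0 | 0 + 0\{b,c,d}) | ·
LTS(Q): 1 reachable states
  t0 = 0 | 0 + 0 | 0 + (0 | 0 + 0\{b,c,d}) | ·
Run σ = ⟨d⟩ on P: start {s0}
  [1] d ⇒ {s1}
  P completes σ.
Run σ = ⟨d⟩ on Q: start {t0}
  [1] d ⇒ ∅ (Q stuck)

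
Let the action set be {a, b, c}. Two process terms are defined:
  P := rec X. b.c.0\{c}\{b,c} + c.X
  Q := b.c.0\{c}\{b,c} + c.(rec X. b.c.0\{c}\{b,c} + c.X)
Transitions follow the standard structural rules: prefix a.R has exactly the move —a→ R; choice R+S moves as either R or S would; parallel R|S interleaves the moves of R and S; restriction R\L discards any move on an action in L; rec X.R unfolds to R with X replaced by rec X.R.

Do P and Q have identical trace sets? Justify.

P's transition system — 3 states:
  m0 = rec X. b.c.0\{c}\{b,c} + c.X has moves =b=> m1, =c=> m0
  m1 = c.0\{c}\{b,c} has moves =c=> m2
  m2 = 0\{c}\{b,c} has moves (no moves)
Q's transition system — 4 states:
  n0 = b.c.0\{c}\{b,c} + c.(rec X. b.c.0\{c}\{b,c} + c.X) has moves =b=> n1, =c=> n2
  n1 = c.0\{c}\{b,c} has moves =c=> n3
  n2 = rec X. b.c.0\{c}\{b,c} + c.X has moves =b=> n1, =c=> n2
  n3 = 0\{c}\{b,c} has moves (no moves)
Partition-refinement fixed point:
  B0 = {m0, n0, n2}
  B1 = {m1, n1}
  B2 = {m2, n3}
m0 ∈ B0, n0 ∈ B0 → same block
Bisimilar ⇒ trace-equivalent.

YES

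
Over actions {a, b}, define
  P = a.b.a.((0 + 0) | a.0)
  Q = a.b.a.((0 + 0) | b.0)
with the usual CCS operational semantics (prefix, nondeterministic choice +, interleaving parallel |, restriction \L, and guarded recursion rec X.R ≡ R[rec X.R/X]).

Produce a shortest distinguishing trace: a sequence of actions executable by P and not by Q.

abaa

LTS(P): 5 reachable states
  s0 = a.b.a.((0 + 0) | a.0) ⊢ =a=> s1
  s1 = b.a.((0 + 0) | a.0) ⊢ =b=> s2
  s2 = a.((0 + 0) | a.0) ⊢ =a=> s3
  s3 = (0 + 0) | a.0 ⊢ =a=> s4
  s4 = (0 + 0) | 0 ⊢ stopped
LTS(Q): 5 reachable states
  t0 = a.b.a.((0 + 0) | b.0) ⊢ =a=> t1
  t1 = b.a.((0 + 0) | b.0) ⊢ =b=> t2
  t2 = a.((0 + 0) | b.0) ⊢ =a=> t3
  t3 = (0 + 0) | b.0 ⊢ =b=> t4
  t4 = (0 + 0) | 0 ⊢ stopped
Run σ = ⟨abaa⟩ on P: start {s0}
  after a @ step 1: {s1}
  after b @ step 2: {s2}
  after a @ step 3: {s3}
  after a @ step 4: {s4}
  — P admits the full trace.
Run σ = ⟨abaa⟩ on Q: start {t0}
  after a @ step 1: {t1}
  after b @ step 2: {t2}
  after a @ step 3: {t3}
  after a @ step 4: no successor for Q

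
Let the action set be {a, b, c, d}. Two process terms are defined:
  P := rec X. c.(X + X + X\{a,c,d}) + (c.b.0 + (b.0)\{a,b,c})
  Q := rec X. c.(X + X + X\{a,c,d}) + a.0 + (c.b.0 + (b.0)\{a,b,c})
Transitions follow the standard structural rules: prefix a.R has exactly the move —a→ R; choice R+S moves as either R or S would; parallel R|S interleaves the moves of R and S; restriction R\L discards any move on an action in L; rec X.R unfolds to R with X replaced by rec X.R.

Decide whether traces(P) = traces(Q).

NO — witness ⟨a⟩

P's transition system — 4 states:
  p0 = rec X. c.(X + X + X\{a,c,d}) + (c.b.0 + (b.0)\{a,b,c}) | -c-> p1, -c-> p2
  p1 = (rec X. c.(X + X + X\{a,c,d}) + (c.b.0 + (b.0)\{a,b,c})) + (rec X. c.(X + X + X\{a,c,d}) + (c.b.0 + (b.0)\{a,b,c})) + (rec X. c.(X + X + X\{a,c,d}) + (c.b.0 + (b.0)\{a,b,c}))\{a,c,d} | -c-> p1, -c-> p2
  p2 = b.0 | -b-> p3
  p3 = 0 | stopped
Q's transition system — 4 states:
  q0 = rec X. c.(X + X + X\{a,c,d}) + a.0 + (c.b.0 + (b.0)\{a,b,c}) | -a-> q1, -c-> q2, -c-> q3
  q1 = 0 | stopped
  q2 = (rec X. c.(X + X + X\{a,c,d}) + a.0 + (c.b.0 + (b.0)\{a,b,c})) + (rec X. c.(X + X + X\{a,c,d}) + a.0 + (c.b.0 + (b.0)\{a,b,c})) + (rec X. c.(X + X + X\{a,c,d}) + a.0 + (c.b.0 + (b.0)\{a,b,c}))\{a,c,d} | -a-> q1, -c-> q2, -c-> q3
  q3 = b.0 | -b-> q1
Trace ⟨a⟩ through Q, begin at {q0}:
  step 1 (a): {q1}
  Q completes σ.
Trace ⟨a⟩ through P, begin at {p0}:
  step 1 (a): no successor for P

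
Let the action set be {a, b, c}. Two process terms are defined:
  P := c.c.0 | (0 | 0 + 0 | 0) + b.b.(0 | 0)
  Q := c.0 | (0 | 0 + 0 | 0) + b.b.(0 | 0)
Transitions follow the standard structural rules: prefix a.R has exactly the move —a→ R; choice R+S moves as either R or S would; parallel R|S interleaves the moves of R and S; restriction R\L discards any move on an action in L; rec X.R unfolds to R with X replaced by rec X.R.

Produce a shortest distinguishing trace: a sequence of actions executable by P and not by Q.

Reachable graph of P (5 states):
  s0 = c.c.0 | (0 | 0 + 0 | 0) + b.b.(0 | 0) | --b--▸ s1, --c--▸ s2
  s1 = b.(0 | 0) | --b--▸ s3
  s2 = c.0 | (0 | 0 + 0 | 0) | --c--▸ s4
  s3 = 0 | 0 | stopped
  s4 = 0 | (0 | 0 + 0 | 0) | stopped
Reachable graph of Q (4 states):
  t0 = c.0 | (0 | 0 + 0 | 0) + b.b.(0 | 0) | --b--▸ t1, --c--▸ t2
  t1 = b.(0 | 0) | --b--▸ t3
  t2 = 0 | (0 | 0 + 0 | 0) | stopped
  t3 = 0 | 0 | stopped
Run σ = ⟨cc⟩ on P: start {s0}
  step 1 (c): {s2}
  step 2 (c): {s4}
  P completes σ.
Run σ = ⟨cc⟩ on Q: start {t0}
  step 1 (c): {t2}
  step 2 (c): ∅  — Q cannot continue

cc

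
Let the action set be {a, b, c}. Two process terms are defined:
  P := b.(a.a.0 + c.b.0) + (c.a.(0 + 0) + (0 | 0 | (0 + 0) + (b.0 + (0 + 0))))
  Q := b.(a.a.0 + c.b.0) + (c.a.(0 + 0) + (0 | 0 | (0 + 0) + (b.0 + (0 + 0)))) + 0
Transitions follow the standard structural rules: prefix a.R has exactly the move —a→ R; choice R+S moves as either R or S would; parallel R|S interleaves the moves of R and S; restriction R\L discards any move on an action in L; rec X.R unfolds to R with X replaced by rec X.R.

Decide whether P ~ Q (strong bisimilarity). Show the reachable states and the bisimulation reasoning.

P ~ Q

Reachable graph of P (7 states):
  u0 = b.(a.a.0 + c.b.0) + (c.a.(0 + 0) + (0 | 0 | (0 + 0) + (b.0 + (0 + 0)))) | -b-> u1, -b-> u2, -c-> u3
  u1 = 0 | stopped
  u2 = a.a.0 + c.b.0 | -a-> u4, -c-> u5
  u3 = a.(0 + 0) | -a-> u6
  u4 = a.0 | -a-> u1
  u5 = b.0 | -b-> u1
  u6 = 0 + 0 | stopped
Reachable graph of Q (7 states):
  v0 = b.(a.a.0 + c.b.0) + (c.a.(0 + 0) + (0 | 0 | (0 + 0) + (b.0 + (0 + 0)))) + 0 | -b-> v1, -b-> v2, -c-> v3
  v1 = 0 | stopped
  v2 = a.a.0 + c.b.0 | -a-> v4, -c-> v5
  v3 = a.(0 + 0) | -a-> v6
  v4 = a.0 | -a-> v1
  v5 = b.0 | -b-> v1
  v6 = 0 + 0 | stopped
Coarsest stable partition (strong bisimilarity classes):
  B0 = {u0, v0}
  B1 = {u3, u4, v3, v4}
  B2 = {u1, u6, v1, v6}
  B3 = {u2, v2}
  B4 = {u5, v5}
u0 ∈ B0, v0 ∈ B0 → same block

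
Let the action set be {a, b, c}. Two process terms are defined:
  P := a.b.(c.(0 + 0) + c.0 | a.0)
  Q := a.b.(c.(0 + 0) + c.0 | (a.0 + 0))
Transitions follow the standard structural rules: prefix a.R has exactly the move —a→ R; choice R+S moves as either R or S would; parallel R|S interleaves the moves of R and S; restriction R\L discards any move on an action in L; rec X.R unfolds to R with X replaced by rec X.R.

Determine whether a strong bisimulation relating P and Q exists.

P ~ Q

Reachable graph of P (7 states):
  p0 = a.b.(c.(0 + 0) + c.0 | a.0) ⊢ =a=> p1
  p1 = b.(c.(0 + 0) + c.0 | a.0) ⊢ =b=> p2
  p2 = c.(0 + 0) + c.0 | a.0 ⊢ =a=> p3, =c=> p4, =c=> p5
  p3 = c.0 | 0 ⊢ =c=> p6
  p4 = 0 + 0 ⊢ ·
  p5 = 0 | a.0 ⊢ =a=> p6
  p6 = 0 | 0 ⊢ ·
Reachable graph of Q (7 states):
  q0 = a.b.(c.(0 + 0) + c.0 | (a.0 + 0)) ⊢ =a=> q1
  q1 = b.(c.(0 + 0) + c.0 | (a.0 + 0)) ⊢ =b=> q2
  q2 = c.(0 + 0) + c.0 | (a.0 + 0) ⊢ =a=> q3, =c=> q4, =c=> q5
  q3 = c.0 | 0 ⊢ =c=> q6
  q4 = 0 + 0 ⊢ ·
  q5 = 0 | (a.0 + 0) ⊢ =a=> q6
  q6 = 0 | 0 ⊢ ·
Partition-refinement fixed point:
  B0 = {p0, q0}
  B1 = {p1, q1}
  B2 = {p2, q2}
  B3 = {p3, q3}
  B4 = {p4, p6, q4, q6}
  B5 = {p5, q5}
p0 ∈ B0, q0 ∈ B0 → same block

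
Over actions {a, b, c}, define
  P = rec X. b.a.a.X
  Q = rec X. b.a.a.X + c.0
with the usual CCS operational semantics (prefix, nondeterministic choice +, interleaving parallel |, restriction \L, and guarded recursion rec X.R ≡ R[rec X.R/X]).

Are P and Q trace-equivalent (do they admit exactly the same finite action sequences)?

Reachable graph of P (3 states):
  u0 = rec X. b.a.a.X → —b→ u1
  u1 = a.a.(rec X. b.a.a.X) → —a→ u2
  u2 = a.(rec X. b.a.a.X) → —a→ u0
Reachable graph of Q (4 states):
  v0 = rec X. b.a.a.X + c.0 → —b→ v1, —c→ v2
  v1 = a.a.(rec X. b.a.a.X + c.0) → —a→ v3
  v2 = 0 → ·
  v3 = a.(rec X. b.a.a.X + c.0) → —a→ v0
Run σ = ⟨c⟩ on Q: start {v0}
  after c @ step 1: {v2}
  ✓ Q
Run σ = ⟨c⟩ on P: start {u0}
  after c @ step 1: ∅ (P stuck)

traces(P) ≠ traces(Q) — witness ⟨c⟩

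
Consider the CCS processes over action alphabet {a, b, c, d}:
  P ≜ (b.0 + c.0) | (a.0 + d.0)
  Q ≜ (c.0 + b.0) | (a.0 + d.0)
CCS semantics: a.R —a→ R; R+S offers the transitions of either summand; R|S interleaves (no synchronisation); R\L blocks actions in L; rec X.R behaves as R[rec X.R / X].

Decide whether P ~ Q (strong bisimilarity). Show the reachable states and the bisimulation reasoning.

LTS(P): 4 reachable states
  p0 = (b.0 + c.0) | (a.0 + d.0) :: —a→ p1, —b→ p2, —c→ p2, —d→ p1
  p1 = (b.0 + c.0) | 0 :: —b→ p3, —c→ p3
  p2 = 0 | (a.0 + d.0) :: —a→ p3, —d→ p3
  p3 = 0 | 0 :: ·
LTS(Q): 4 reachable states
  q0 = (c.0 + b.0) | (a.0 + d.0) :: —a→ q1, —b→ q2, —c→ q2, —d→ q1
  q1 = (c.0 + b.0) | 0 :: —b→ q3, —c→ q3
  q2 = 0 | (a.0 + d.0) :: —a→ q3, —d→ q3
  q3 = 0 | 0 :: ·
Coarsest stable partition (strong bisimilarity classes):
  B0 = {p0, q0}
  B1 = {p1, q1}
  B2 = {p3, q3}
  B3 = {p2, q2}
p0 ∈ B0, q0 ∈ B0 → same block

P ~ Q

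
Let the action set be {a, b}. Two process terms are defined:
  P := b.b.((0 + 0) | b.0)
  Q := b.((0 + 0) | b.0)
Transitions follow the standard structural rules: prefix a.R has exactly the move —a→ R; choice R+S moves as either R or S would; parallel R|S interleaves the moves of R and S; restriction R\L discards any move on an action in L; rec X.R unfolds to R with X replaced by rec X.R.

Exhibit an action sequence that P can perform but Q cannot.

bbb

P's transition system — 4 states:
  u0 = b.b.((0 + 0) | b.0) :: =b=> u1
  u1 = b.((0 + 0) | b.0) :: =b=> u2
  u2 = (0 + 0) | b.0 :: =b=> u3
  u3 = (0 + 0) | 0 :: deadlocked
Q's transition system — 3 states:
  v0 = b.((0 + 0) | b.0) :: =b=> v1
  v1 = (0 + 0) | b.0 :: =b=> v2
  v2 = (0 + 0) | 0 :: deadlocked
Run σ = ⟨bbb⟩ on P: start {u0}
  after b @ step 1: {u1}
  after b @ step 2: {u2}
  after b @ step 3: {u3}
  ✓ P
Run σ = ⟨bbb⟩ on Q: start {v0}
  after b @ step 1: {v1}
  after b @ step 2: {v2}
  after b @ step 3: ∅  — Q cannot continue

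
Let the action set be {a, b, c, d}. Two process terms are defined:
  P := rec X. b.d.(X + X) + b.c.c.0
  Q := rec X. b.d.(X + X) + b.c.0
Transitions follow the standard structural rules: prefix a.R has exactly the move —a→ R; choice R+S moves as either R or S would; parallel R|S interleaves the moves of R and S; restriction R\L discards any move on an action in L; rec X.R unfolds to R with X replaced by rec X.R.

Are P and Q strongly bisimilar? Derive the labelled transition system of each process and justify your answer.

P's transition system — 6 states:
  p0 = rec X. b.d.(X + X) + b.c.c.0 | -b-> p1, -b-> p2
  p1 = c.c.0 | -c-> p3
  p2 = d.((rec X. b.d.(X + X) + b.c.c.0) + (rec X. b.d.(X + X) + b.c.c.0)) | -d-> p4
  p3 = c.0 | -c-> p5
  p4 = (rec X. b.d.(X + X) + b.c.c.0) + (rec X. b.d.(X + X) + b.c.c.0) | -b-> p1, -b-> p2
  p5 = 0 | (no moves)
Q's transition system — 5 states:
  q0 = rec X. b.d.(X + X) + b.c.0 | -b-> q1, -b-> q2
  q1 = c.0 | -c-> q3
  q2 = d.((rec X. b.d.(X + X) + b.c.0) + (rec X. b.d.(X + X) + b.c.0)) | -d-> q4
  q3 = 0 | (no moves)
  q4 = (rec X. b.d.(X + X) + b.c.0) + (rec X. b.d.(X + X) + b.c.0) | -b-> q1, -b-> q2
Bisimilarity quotient blocks:
  B0 = {p0, p4}
  B1 = {p1}
  B2 = {p3, q1}
  B3 = {p5, q3}
  B4 = {p2}
  B5 = {q0, q4}
  B6 = {q2}
p0 ∈ B0, q0 ∈ B5 → different blocks

NO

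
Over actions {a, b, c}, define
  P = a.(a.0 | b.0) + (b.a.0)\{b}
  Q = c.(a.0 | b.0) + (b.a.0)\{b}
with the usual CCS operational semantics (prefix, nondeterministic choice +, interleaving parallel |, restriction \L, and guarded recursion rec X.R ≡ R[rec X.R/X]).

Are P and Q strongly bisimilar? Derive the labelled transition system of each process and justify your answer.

Reachable graph of P (5 states):
  u0 = a.(a.0 | b.0) + (b.a.0)\{b} → —a→ u1
  u1 = a.0 | b.0 → —a→ u2, —b→ u3
  u2 = 0 | b.0 → —b→ u4
  u3 = a.0 | 0 → —a→ u4
  u4 = 0 | 0 → ·
Reachable graph of Q (5 states):
  v0 = c.(a.0 | b.0) + (b.a.0)\{b} → —c→ v1
  v1 = a.0 | b.0 → —a→ v2, —b→ v3
  v2 = 0 | b.0 → —b→ v4
  v3 = a.0 | 0 → —a→ v4
  v4 = 0 | 0 → ·
Partition-refinement fixed point:
  B0 = {u0}
  B1 = {u1, v1}
  B2 = {u2, v2}
  B3 = {u4, v4}
  B4 = {u3, v3}
  B5 = {v0}
u0 ∈ B0, v0 ∈ B5 → different blocks

P ≁ Q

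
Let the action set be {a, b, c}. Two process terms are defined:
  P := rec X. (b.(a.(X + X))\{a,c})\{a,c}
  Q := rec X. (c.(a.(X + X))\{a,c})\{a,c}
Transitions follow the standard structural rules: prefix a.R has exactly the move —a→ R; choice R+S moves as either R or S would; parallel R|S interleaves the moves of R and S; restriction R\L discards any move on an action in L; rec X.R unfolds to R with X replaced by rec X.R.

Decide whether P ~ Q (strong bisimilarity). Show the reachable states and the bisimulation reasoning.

NO

Reachable graph of P (2 states):
  p0 = rec X. (b.(a.(X + X))\{a,c})\{a,c} | -b-> p1
  p1 = (a.((rec X. (b.(a.(X + X))\{a,c})\{a,c}) + (rec X. (b.(a.(X + X))\{a,c})\{a,c})))\{a,c}\{a,c} | stopped
Reachable graph of Q (1 states):
  q0 = rec X. (c.(a.(X + X))\{a,c})\{a,c} | stopped
Partition-refinement fixed point:
  B0 = {p0}
  B1 = {p1, q0}
p0 ∈ B0, q0 ∈ B1 → different blocks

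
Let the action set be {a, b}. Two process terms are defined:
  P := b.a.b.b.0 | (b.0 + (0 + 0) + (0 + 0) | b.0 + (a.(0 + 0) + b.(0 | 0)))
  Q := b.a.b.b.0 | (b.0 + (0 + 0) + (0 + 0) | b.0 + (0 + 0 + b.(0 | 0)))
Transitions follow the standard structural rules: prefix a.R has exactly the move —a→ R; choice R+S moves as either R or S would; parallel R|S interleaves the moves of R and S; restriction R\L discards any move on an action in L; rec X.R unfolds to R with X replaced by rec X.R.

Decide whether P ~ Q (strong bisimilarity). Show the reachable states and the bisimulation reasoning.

not bisimilar

LTS(P): 25 reachable states
  p0 = b.a.b.b.0 | (b.0 + (0 + 0) + (0 + 0) | b.0 + (a.(0 + 0) + b.(0 | 0))) ⊢ -a-> p1, -b-> p2, -b-> p3, -b-> p4, -b-> p5
  p1 = b.a.b.b.0 | (0 + 0) ⊢ -b-> p6
  p2 = a.b.b.0 | (b.0 + (0 + 0) + (0 + 0) | b.0 + (a.(0 + 0) + b.(0 | 0))) ⊢ -a-> p6, -a-> p7, -b-> p10, -b-> p8, -b-> p9
  p3 = b.a.b.b.0 | ((0 + 0) | 0) ⊢ -b-> p8
  p4 = b.a.b.b.0 | (0 | 0) ⊢ -b-> p9
  p5 = b.a.b.b.0 | 0 ⊢ -b-> p10
  p6 = a.b.b.0 | (0 + 0) ⊢ -a-> p11
  p7 = b.b.0 | (b.0 + (0 + 0) + (0 + 0) | b.0 + (a.(0 + 0) + b.(0 | 0))) ⊢ -a-> p11, -b-> p12, -b-> p13, -b-> p14, -b-> p15
  p8 = a.b.b.0 | ((0 + 0) | 0) ⊢ -a-> p13
  p9 = a.b.b.0 | (0 | 0) ⊢ -a-> p14
  p10 = a.b.b.0 | 0 ⊢ -a-> p15
  p11 = b.b.0 | (0 + 0) ⊢ -b-> p16
  p12 = b.0 | (b.0 + (0 + 0) + (0 + 0) | b.0 + (a.(0 + 0) + b.(0 | 0))) ⊢ -a-> p16, -b-> p17, -b-> p18, -b-> p19, -b-> p20
  p13 = b.b.0 | ((0 + 0) | 0) ⊢ -b-> p18
  p14 = b.b.0 | (0 | 0) ⊢ -b-> p19
  p15 = b.b.0 | 0 ⊢ -b-> p20
  p16 = b.0 | (0 + 0) ⊢ -b-> p21
  p17 = 0 | (b.0 + (0 + 0) + (0 + 0) | b.0 + (a.(0 + 0) + b.(0 | 0))) ⊢ -a-> p21, -b-> p22, -b-> p23, -b-> p24
  p18 = b.0 | ((0 + 0) | 0) ⊢ -b-> p22
  p19 = b.0 | (0 | 0) ⊢ -b-> p23
  p20 = b.0 | 0 ⊢ -b-> p24
  p21 = 0 | (0 + 0) ⊢ stopped
  p22 = 0 | ((0 + 0) | 0) ⊢ stopped
  p23 = 0 | (0 | 0) ⊢ stopped
  p24 = 0 | 0 ⊢ stopped
LTS(Q): 20 reachable states
  q0 = b.a.b.b.0 | (b.0 + (0 + 0) + (0 + 0) | b.0 + (0 + 0 + b.(0 | 0))) ⊢ -b-> q1, -b-> q2, -b-> q3, -b-> q4
  q1 = a.b.b.0 | (b.0 + (0 + 0) + (0 + 0) | b.0 + (0 + 0 + b.(0 | 0))) ⊢ -a-> q5, -b-> q6, -b-> q7, -b-> q8
  q2 = b.a.b.b.0 | ((0 + 0) | 0) ⊢ -b-> q6
  q3 = b.a.b.b.0 | (0 | 0) ⊢ -b-> q7
  q4 = b.a.b.b.0 | 0 ⊢ -b-> q8
  q5 = b.b.0 | (b.0 + (0 + 0) + (0 + 0) | b.0 + (0 + 0 + b.(0 | 0))) ⊢ -b-> q10, -b-> q11, -b-> q12, -b-> q9
  q6 = a.b.b.0 | ((0 + 0) | 0) ⊢ -a-> q10
  q7 = a.b.b.0 | (0 | 0) ⊢ -a-> q11
  q8 = a.b.b.0 | 0 ⊢ -a-> q12
  q9 = b.0 | (b.0 + (0 + 0) + (0 + 0) | b.0 + (0 + 0 + b.(0 | 0))) ⊢ -b-> q13, -b-> q14, -b-> q15, -b-> q16
  q10 = b.b.0 | ((0 + 0) | 0) ⊢ -b-> q14
  q11 = b.b.0 | (0 | 0) ⊢ -b-> q15
  q12 = b.b.0 | 0 ⊢ -b-> q16
  q13 = 0 | (b.0 + (0 + 0) + (0 + 0) | b.0 + (0 + 0 + b.(0 | 0))) ⊢ -b-> q17, -b-> q18, -b-> q19
  q14 = b.0 | ((0 + 0) | 0) ⊢ -b-> q17
  q15 = b.0 | (0 | 0) ⊢ -b-> q18
  q16 = b.0 | 0 ⊢ -b-> q19
  q17 = 0 | ((0 + 0) | 0) ⊢ stopped
  q18 = 0 | (0 | 0) ⊢ stopped
  q19 = 0 | 0 ⊢ stopped
Bisimilarity quotient blocks:
  B0 = {p0}
  B1 = {p2}
  B2 = {p10, p6, p8, p9, q6, q7, q8}
  B3 = {p11, p13, p14, p15, q10, q11, q12, q9}
  B4 = {p16, p18, p19, p20, q13, q14, q15, q16}
  B5 = {p21, p22, p23, p24, q17, q18, q19}
  B6 = {p7}
  B7 = {p12}
  B8 = {p17}
  B9 = {p1, p3, p4, p5, q2, q3, q4}
  B10 = {q0}
  B11 = {q1}
  B12 = {q5}
p0 ∈ B0, q0 ∈ B10 → different blocks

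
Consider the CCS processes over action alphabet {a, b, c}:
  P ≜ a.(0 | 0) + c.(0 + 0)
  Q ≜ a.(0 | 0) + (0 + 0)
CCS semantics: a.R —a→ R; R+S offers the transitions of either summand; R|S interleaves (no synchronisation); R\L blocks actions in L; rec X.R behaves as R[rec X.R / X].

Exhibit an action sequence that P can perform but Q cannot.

c

P's transition system — 3 states:
  p0 = a.(0 | 0) + c.(0 + 0) | =a=> p1, =c=> p2
  p1 = 0 | 0 | deadlocked
  p2 = 0 + 0 | deadlocked
Q's transition system — 2 states:
  q0 = a.(0 | 0) + (0 + 0) | =a=> q1
  q1 = 0 | 0 | deadlocked
Trace ⟨c⟩ through P, begin at {p0}:
  after c @ step 1: {p2}
  ✓ P
Trace ⟨c⟩ through Q, begin at {q0}:
  after c @ step 1: ∅  — Q cannot continue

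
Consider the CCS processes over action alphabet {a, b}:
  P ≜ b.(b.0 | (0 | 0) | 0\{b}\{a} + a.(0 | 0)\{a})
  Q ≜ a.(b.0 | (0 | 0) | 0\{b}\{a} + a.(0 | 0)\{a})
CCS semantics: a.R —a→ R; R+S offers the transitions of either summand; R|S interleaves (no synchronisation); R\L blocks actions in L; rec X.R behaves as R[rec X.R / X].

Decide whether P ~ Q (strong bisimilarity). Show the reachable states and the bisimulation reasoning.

P's transition system — 4 states:
  m0 = b.(b.0 | (0 | 0) | 0\{b}\{a} + a.(0 | 0)\{a}) :: -b-> m1
  m1 = b.0 | (0 | 0) | 0\{b}\{a} + a.(0 | 0)\{a} :: -a-> m2, -b-> m3
  m2 = (0 | 0)\{a} :: ·
  m3 = 0 | (0 | 0) | 0\{b}\{a} :: ·
Q's transition system — 4 states:
  n0 = a.(b.0 | (0 | 0) | 0\{b}\{a} + a.(0 | 0)\{a}) :: -a-> n1
  n1 = b.0 | (0 | 0) | 0\{b}\{a} + a.(0 | 0)\{a} :: -a-> n2, -b-> n3
  n2 = (0 | 0)\{a} :: ·
  n3 = 0 | (0 | 0) | 0\{b}\{a} :: ·
Coarsest stable partition (strong bisimilarity classes):
  B0 = {m0}
  B1 = {m1, n1}
  B2 = {m2, m3, n2, n3}
  B3 = {n0}
m0 ∈ B0, n0 ∈ B3 → different blocks

NO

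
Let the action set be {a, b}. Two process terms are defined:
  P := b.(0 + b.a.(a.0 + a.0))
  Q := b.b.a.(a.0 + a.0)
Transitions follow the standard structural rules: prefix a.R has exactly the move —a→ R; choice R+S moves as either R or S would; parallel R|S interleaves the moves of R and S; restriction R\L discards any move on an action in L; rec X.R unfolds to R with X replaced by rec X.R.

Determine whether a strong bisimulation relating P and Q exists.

YES

Reachable graph of P (5 states):
  s0 = b.(0 + b.a.(a.0 + a.0)) ⊢ --b--▸ s1
  s1 = 0 + b.a.(a.0 + a.0) ⊢ --b--▸ s2
  s2 = a.(a.0 + a.0) ⊢ --a--▸ s3
  s3 = a.0 + a.0 ⊢ --a--▸ s4
  s4 = 0 ⊢ ·
Reachable graph of Q (5 states):
  t0 = b.b.a.(a.0 + a.0) ⊢ --b--▸ t1
  t1 = b.a.(a.0 + a.0) ⊢ --b--▸ t2
  t2 = a.(a.0 + a.0) ⊢ --a--▸ t3
  t3 = a.0 + a.0 ⊢ --a--▸ t4
  t4 = 0 ⊢ ·
Coarsest stable partition (strong bisimilarity classes):
  B0 = {s0, t0}
  B1 = {s1, t1}
  B2 = {s2, t2}
  B3 = {s3, t3}
  B4 = {s4, t4}
s0 ∈ B0, t0 ∈ B0 → same block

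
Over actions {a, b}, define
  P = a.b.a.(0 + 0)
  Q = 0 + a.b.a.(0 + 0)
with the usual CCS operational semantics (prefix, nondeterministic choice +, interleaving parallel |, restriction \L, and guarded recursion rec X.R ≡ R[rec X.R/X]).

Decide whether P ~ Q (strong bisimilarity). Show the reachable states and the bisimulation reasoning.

P's transition system — 4 states:
  m0 = a.b.a.(0 + 0) | ··a··> m1
  m1 = b.a.(0 + 0) | ··b··> m2
  m2 = a.(0 + 0) | ··a··> m3
  m3 = 0 + 0 | stopped
Q's transition system — 4 states:
  n0 = 0 + a.b.a.(0 + 0) | ··a··> n1
  n1 = b.a.(0 + 0) | ··b··> n2
  n2 = a.(0 + 0) | ··a··> n3
  n3 = 0 + 0 | stopped
Bisimilarity quotient blocks:
  B0 = {m0, n0}
  B1 = {m1, n1}
  B2 = {m2, n2}
  B3 = {m3, n3}
m0 ∈ B0, n0 ∈ B0 → same block

YES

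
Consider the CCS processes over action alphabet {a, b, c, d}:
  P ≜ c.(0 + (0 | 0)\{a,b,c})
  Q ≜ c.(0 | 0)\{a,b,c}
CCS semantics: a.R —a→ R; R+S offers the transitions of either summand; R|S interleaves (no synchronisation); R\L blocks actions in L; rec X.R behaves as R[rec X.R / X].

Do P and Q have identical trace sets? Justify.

traces(P) = traces(Q)

P's transition system — 2 states:
  s0 = c.(0 + (0 | 0)\{a,b,c}) ⊢ --c--▸ s1
  s1 = 0 + (0 | 0)\{a,b,c} ⊢ deadlocked
Q's transition system — 2 states:
  t0 = c.(0 | 0)\{a,b,c} ⊢ --c--▸ t1
  t1 = (0 | 0)\{a,b,c} ⊢ deadlocked
Bisimilarity quotient blocks:
  B0 = {s0, t0}
  B1 = {s1, t1}
s0 ∈ B0, t0 ∈ B0 → same block
Bisimilar ⇒ trace-equivalent.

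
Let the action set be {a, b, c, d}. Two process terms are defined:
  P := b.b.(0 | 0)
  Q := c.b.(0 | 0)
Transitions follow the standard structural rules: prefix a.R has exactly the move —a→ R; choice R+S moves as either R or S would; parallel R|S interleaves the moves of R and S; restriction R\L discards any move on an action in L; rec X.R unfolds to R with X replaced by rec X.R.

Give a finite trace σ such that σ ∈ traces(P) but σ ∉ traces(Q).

b

LTS(P): 3 reachable states
  s0 = b.b.(0 | 0) :: —b→ s1
  s1 = b.(0 | 0) :: —b→ s2
  s2 = 0 | 0 :: ·
LTS(Q): 3 reachable states
  t0 = c.b.(0 | 0) :: —c→ t1
  t1 = b.(0 | 0) :: —b→ t2
  t2 = 0 | 0 :: ·
Executing b from P (initial set {s0}):
  after b @ step 1: {s1}
  — P admits the full trace.
Executing b from Q (initial set {t0}):
  after b @ step 1: no successor for Q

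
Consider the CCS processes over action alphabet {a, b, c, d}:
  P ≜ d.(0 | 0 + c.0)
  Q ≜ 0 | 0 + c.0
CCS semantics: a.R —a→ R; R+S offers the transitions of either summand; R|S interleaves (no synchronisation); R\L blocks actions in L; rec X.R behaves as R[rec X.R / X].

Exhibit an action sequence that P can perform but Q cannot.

d

P's transition system — 3 states:
  s0 = d.(0 | 0 + c.0) ⊢ --d--▸ s1
  s1 = 0 | 0 + c.0 ⊢ --c--▸ s2
  s2 = 0 ⊢ stopped
Q's transition system — 2 states:
  t0 = 0 | 0 + c.0 ⊢ --c--▸ t1
  t1 = 0 ⊢ stopped
Run σ = ⟨d⟩ on P: start {s0}
  after d @ step 1: {s1}
  ✓ P
Run σ = ⟨d⟩ on Q: start {t0}
  after d @ step 1: ∅  — Q cannot continue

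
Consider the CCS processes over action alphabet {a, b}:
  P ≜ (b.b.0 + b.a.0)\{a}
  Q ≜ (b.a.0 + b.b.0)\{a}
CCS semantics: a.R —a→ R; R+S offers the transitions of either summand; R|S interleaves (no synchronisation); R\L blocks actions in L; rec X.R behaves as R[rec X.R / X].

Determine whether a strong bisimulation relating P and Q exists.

P ~ Q

P's transition system — 4 states:
  s0 = (b.b.0 + b.a.0)\{a} has moves —b→ s1, —b→ s2
  s1 = (a.0)\{a} has moves ·
  s2 = (b.0)\{a} has moves —b→ s3
  s3 = 0\{a} has moves ·
Q's transition system — 4 states:
  t0 = (b.a.0 + b.b.0)\{a} has moves —b→ t1, —b→ t2
  t1 = (a.0)\{a} has moves ·
  t2 = (b.0)\{a} has moves —b→ t3
  t3 = 0\{a} has moves ·
Bisimilarity quotient blocks:
  B0 = {s0, t0}
  B1 = {s2, t2}
  B2 = {s1, s3, t1, t3}
s0 ∈ B0, t0 ∈ B0 → same block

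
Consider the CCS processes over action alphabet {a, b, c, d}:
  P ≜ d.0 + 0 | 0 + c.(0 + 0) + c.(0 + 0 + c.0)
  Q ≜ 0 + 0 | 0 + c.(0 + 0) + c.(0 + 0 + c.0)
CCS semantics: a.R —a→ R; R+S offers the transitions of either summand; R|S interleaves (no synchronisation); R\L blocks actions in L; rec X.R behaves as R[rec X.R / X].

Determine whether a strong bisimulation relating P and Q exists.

Reachable graph of P (4 states):
  p0 = d.0 + 0 | 0 + c.(0 + 0) + c.(0 + 0 + c.0) ⊢ --c--▸ p1, --c--▸ p2, --d--▸ p3
  p1 = 0 + 0 ⊢ ·
  p2 = 0 + 0 + c.0 ⊢ --c--▸ p3
  p3 = 0 ⊢ ·
Reachable graph of Q (4 states):
  q0 = 0 + 0 | 0 + c.(0 + 0) + c.(0 + 0 + c.0) ⊢ --c--▸ q1, --c--▸ q2
  q1 = 0 + 0 ⊢ ·
  q2 = 0 + 0 + c.0 ⊢ --c--▸ q3
  q3 = 0 ⊢ ·
Bisimilarity quotient blocks:
  B0 = {p0}
  B1 = {p1, p3, q1, q3}
  B2 = {p2, q2}
  B3 = {q0}
p0 ∈ B0, q0 ∈ B3 → different blocks

not bisimilar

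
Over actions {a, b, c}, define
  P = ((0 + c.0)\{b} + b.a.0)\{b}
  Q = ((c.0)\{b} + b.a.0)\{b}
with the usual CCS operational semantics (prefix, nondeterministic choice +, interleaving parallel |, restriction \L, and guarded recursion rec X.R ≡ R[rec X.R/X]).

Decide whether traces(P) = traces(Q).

YES

Reachable graph of P (2 states):
  p0 = ((0 + c.0)\{b} + b.a.0)\{b} | --c--▸ p1
  p1 = 0\{b}\{b} | ·
Reachable graph of Q (2 states):
  q0 = ((c.0)\{b} + b.a.0)\{b} | --c--▸ q1
  q1 = 0\{b}\{b} | ·
Bisimilarity quotient blocks:
  B0 = {p0, q0}
  B1 = {p1, q1}
p0 ∈ B0, q0 ∈ B0 → same block
Bisimilar ⇒ trace-equivalent.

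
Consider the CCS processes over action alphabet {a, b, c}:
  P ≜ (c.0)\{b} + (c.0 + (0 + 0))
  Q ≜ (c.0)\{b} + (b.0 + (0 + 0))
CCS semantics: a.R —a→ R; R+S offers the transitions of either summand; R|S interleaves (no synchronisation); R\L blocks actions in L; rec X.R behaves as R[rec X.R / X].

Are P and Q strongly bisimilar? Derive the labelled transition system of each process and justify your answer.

P's transition system — 3 states:
  s0 = (c.0)\{b} + (c.0 + (0 + 0)) :: =c=> s1, =c=> s2
  s1 = 0 :: (no moves)
  s2 = 0\{b} :: (no moves)
Q's transition system — 3 states:
  t0 = (c.0)\{b} + (b.0 + (0 + 0)) :: =b=> t1, =c=> t2
  t1 = 0 :: (no moves)
  t2 = 0\{b} :: (no moves)
Bisimilarity quotient blocks:
  B0 = {s0}
  B1 = {s1, s2, t1, t2}
  B2 = {t0}
s0 ∈ B0, t0 ∈ B2 → different blocks

not bisimilar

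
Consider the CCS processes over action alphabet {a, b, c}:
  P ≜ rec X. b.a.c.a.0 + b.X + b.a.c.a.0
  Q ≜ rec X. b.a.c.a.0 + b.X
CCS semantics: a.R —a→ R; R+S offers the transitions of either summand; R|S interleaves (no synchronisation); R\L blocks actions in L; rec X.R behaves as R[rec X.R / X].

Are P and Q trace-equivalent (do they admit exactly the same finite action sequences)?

YES

P's transition system — 5 states:
  u0 = rec X. b.a.c.a.0 + b.X + b.a.c.a.0 | --b--▸ u0, --b--▸ u1
  u1 = a.c.a.0 | --a--▸ u2
  u2 = c.a.0 | --c--▸ u3
  u3 = a.0 | --a--▸ u4
  u4 = 0 | ·
Q's transition system — 5 states:
  v0 = rec X. b.a.c.a.0 + b.X | --b--▸ v0, --b--▸ v1
  v1 = a.c.a.0 | --a--▸ v2
  v2 = c.a.0 | --c--▸ v3
  v3 = a.0 | --a--▸ v4
  v4 = 0 | ·
Bisimilarity quotient blocks:
  B0 = {u0, v0}
  B1 = {u1, v1}
  B2 = {u2, v2}
  B3 = {u3, v3}
  B4 = {u4, v4}
u0 ∈ B0, v0 ∈ B0 → same block
Bisimilar ⇒ trace-equivalent.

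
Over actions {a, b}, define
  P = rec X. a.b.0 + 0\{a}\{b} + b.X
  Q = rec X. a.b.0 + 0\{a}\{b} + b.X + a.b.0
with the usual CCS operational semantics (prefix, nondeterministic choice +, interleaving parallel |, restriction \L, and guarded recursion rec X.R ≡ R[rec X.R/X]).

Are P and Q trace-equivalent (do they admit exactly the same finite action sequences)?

traces(P) = traces(Q)

LTS(P): 3 reachable states
  u0 = rec X. a.b.0 + 0\{a}\{b} + b.X | -a-> u1, -b-> u0
  u1 = b.0 | -b-> u2
  u2 = 0 | ∅
LTS(Q): 3 reachable states
  v0 = rec X. a.b.0 + 0\{a}\{b} + b.X + a.b.0 | -a-> v1, -b-> v0
  v1 = b.0 | -b-> v2
  v2 = 0 | ∅
Bisimilarity quotient blocks:
  B0 = {u0, v0}
  B1 = {u1, v1}
  B2 = {u2, v2}
u0 ∈ B0, v0 ∈ B0 → same block
Bisimilar ⇒ trace-equivalent.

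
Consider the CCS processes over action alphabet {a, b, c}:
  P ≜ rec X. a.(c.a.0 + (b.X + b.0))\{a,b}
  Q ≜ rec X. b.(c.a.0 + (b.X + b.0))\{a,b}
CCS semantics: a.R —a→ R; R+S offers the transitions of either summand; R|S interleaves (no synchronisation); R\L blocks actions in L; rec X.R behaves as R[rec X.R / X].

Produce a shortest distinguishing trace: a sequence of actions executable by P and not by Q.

a

Reachable graph of P (3 states):
  u0 = rec X. a.(c.a.0 + (b.X + b.0))\{a,b} :: =a=> u1
  u1 = (c.a.0 + (b.(rec X. a.(c.a.0 + (b.X + b.0))\{a,b}) + b.0))\{a,b} :: =c=> u2
  u2 = (a.0)\{a,b} :: ·
Reachable graph of Q (3 states):
  v0 = rec X. b.(c.a.0 + (b.X + b.0))\{a,b} :: =b=> v1
  v1 = (c.a.0 + (b.(rec X. b.(c.a.0 + (b.X + b.0))\{a,b}) + b.0))\{a,b} :: =c=> v2
  v2 = (a.0)\{a,b} :: ·
Executing a from P (initial set {u0}):
  step 1 (a): {u1}
  P completes σ.
Executing a from Q (initial set {v0}):
  step 1 (a): ∅  — Q cannot continue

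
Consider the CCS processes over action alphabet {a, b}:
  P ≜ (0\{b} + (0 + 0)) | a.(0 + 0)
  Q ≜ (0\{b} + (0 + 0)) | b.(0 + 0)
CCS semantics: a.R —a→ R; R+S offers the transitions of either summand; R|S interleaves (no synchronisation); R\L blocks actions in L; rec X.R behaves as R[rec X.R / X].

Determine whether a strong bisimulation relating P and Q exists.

NO

Reachable graph of P (2 states):
  u0 = (0\{b} + (0 + 0)) | a.(0 + 0) ⊢ -a-> u1
  u1 = (0\{b} + (0 + 0)) | (0 + 0) ⊢ ·
Reachable graph of Q (2 states):
  v0 = (0\{b} + (0 + 0)) | b.(0 + 0) ⊢ -b-> v1
  v1 = (0\{b} + (0 + 0)) | (0 + 0) ⊢ ·
Partition-refinement fixed point:
  B0 = {u0}
  B1 = {u1, v1}
  B2 = {v0}
u0 ∈ B0, v0 ∈ B2 → different blocks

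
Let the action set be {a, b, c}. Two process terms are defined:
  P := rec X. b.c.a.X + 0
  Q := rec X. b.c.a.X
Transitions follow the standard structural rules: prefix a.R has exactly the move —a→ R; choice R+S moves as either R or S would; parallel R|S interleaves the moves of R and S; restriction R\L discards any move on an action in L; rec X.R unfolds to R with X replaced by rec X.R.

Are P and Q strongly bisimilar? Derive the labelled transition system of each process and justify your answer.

P's transition system — 3 states:
  p0 = rec X. b.c.a.X + 0 :: --b--▸ p1
  p1 = c.a.(rec X. b.c.a.X + 0) :: --c--▸ p2
  p2 = a.(rec X. b.c.a.X + 0) :: --a--▸ p0
Q's transition system — 3 states:
  q0 = rec X. b.c.a.X :: --b--▸ q1
  q1 = c.a.(rec X. b.c.a.X) :: --c--▸ q2
  q2 = a.(rec X. b.c.a.X) :: --a--▸ q0
Partition-refinement fixed point:
  B0 = {p0, q0}
  B1 = {p1, q1}
  B2 = {p2, q2}
p0 ∈ B0, q0 ∈ B0 → same block

YES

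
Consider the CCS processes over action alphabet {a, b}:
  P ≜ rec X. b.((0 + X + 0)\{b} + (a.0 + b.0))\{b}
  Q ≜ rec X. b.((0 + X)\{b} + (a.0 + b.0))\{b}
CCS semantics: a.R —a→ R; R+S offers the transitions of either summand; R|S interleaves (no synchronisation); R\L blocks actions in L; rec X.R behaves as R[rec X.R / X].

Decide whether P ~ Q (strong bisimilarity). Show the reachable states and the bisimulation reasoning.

P's transition system — 3 states:
  p0 = rec X. b.((0 + X + 0)\{b} + (a.0 + b.0))\{b} | =b=> p1
  p1 = ((0 + (rec X. b.((0 + X + 0)\{b} + (a.0 + b.0))\{b}) + 0)\{b} + (a.0 + b.0))\{b} | =a=> p2
  p2 = 0\{b} | deadlocked
Q's transition system — 3 states:
  q0 = rec X. b.((0 + X)\{b} + (a.0 + b.0))\{b} | =b=> q1
  q1 = ((0 + (rec X. b.((0 + X)\{b} + (a.0 + b.0))\{b}))\{b} + (a.0 + b.0))\{b} | =a=> q2
  q2 = 0\{b} | deadlocked
Partition-refinement fixed point:
  B0 = {p0, q0}
  B1 = {p1, q1}
  B2 = {p2, q2}
p0 ∈ B0, q0 ∈ B0 → same block

YES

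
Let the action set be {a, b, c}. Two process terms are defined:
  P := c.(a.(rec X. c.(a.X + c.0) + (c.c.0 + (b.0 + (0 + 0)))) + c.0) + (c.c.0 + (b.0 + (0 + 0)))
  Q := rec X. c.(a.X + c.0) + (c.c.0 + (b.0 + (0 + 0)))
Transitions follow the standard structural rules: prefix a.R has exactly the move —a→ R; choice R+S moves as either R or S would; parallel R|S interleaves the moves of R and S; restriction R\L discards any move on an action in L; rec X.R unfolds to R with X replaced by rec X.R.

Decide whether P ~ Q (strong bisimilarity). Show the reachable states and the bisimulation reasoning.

P ~ Q

Reachable graph of P (5 states):
  u0 = c.(a.(rec X. c.(a.X + c.0) + (c.c.0 + (b.0 + (0 + 0)))) + c.0) + (c.c.0 + (b.0 + (0 + 0))) | —b→ u1, —c→ u2, —c→ u3
  u1 = 0 | (no moves)
  u2 = a.(rec X. c.(a.X + c.0) + (c.c.0 + (b.0 + (0 + 0)))) + c.0 | —a→ u4, —c→ u1
  u3 = c.0 | —c→ u1
  u4 = rec X. c.(a.X + c.0) + (c.c.0 + (b.0 + (0 + 0))) | —b→ u1, —c→ u2, —c→ u3
Reachable graph of Q (4 states):
  v0 = rec X. c.(a.X + c.0) + (c.c.0 + (b.0 + (0 + 0))) | —b→ v1, —c→ v2, —c→ v3
  v1 = 0 | (no moves)
  v2 = a.(rec X. c.(a.X + c.0) + (c.c.0 + (b.0 + (0 + 0)))) + c.0 | —a→ v0, —c→ v1
  v3 = c.0 | —c→ v1
Coarsest stable partition (strong bisimilarity classes):
  B0 = {u0, u4, v0}
  B1 = {u3, v3}
  B2 = {u1, v1}
  B3 = {u2, v2}
u0 ∈ B0, v0 ∈ B0 → same block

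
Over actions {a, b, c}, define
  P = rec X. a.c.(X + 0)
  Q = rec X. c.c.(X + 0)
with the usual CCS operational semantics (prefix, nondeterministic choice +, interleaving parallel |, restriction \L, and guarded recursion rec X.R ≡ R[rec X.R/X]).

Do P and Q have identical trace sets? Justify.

P's transition system — 3 states:
  u0 = rec X. a.c.(X + 0) has moves ··a··> u1
  u1 = c.((rec X. a.c.(X + 0)) + 0) has moves ··c··> u2
  u2 = (rec X. a.c.(X + 0)) + 0 has moves ··a··> u1
Q's transition system — 3 states:
  v0 = rec X. c.c.(X + 0) has moves ··c··> v1
  v1 = c.((rec X. c.c.(X + 0)) + 0) has moves ··c··> v2
  v2 = (rec X. c.c.(X + 0)) + 0 has moves ··c··> v1
Executing a from P (initial set {u0}):
  [1] a ⇒ {u1}
  — P admits the full trace.
Executing a from Q (initial set {v0}):
  [1] a ⇒ ∅  — Q cannot continue

traces(P) ≠ traces(Q) — witness ⟨a⟩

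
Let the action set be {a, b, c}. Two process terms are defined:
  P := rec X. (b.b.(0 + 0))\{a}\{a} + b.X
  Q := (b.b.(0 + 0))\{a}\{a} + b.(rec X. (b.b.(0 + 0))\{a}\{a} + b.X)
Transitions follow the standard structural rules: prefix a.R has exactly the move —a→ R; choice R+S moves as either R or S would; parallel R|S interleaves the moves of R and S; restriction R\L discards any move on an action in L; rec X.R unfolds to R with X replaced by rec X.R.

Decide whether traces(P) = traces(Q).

Reachable graph of P (3 states):
  s0 = rec X. (b.b.(0 + 0))\{a}\{a} + b.X :: =b=> s0, =b=> s1
  s1 = (b.(0 + 0))\{a}\{a} :: =b=> s2
  s2 = (0 + 0)\{a}\{a} :: (no moves)
Reachable graph of Q (4 states):
  t0 = (b.b.(0 + 0))\{a}\{a} + b.(rec X. (b.b.(0 + 0))\{a}\{a} + b.X) :: =b=> t1, =b=> t2
  t1 = (b.(0 + 0))\{a}\{a} :: =b=> t3
  t2 = rec X. (b.b.(0 + 0))\{a}\{a} + b.X :: =b=> t1, =b=> t2
  t3 = (0 + 0)\{a}\{a} :: (no moves)
Partition-refinement fixed point:
  B0 = {s0, t0, t2}
  B1 = {s1, t1}
  B2 = {s2, t3}
s0 ∈ B0, t0 ∈ B0 → same block
Bisimilar ⇒ trace-equivalent.

trace-equivalent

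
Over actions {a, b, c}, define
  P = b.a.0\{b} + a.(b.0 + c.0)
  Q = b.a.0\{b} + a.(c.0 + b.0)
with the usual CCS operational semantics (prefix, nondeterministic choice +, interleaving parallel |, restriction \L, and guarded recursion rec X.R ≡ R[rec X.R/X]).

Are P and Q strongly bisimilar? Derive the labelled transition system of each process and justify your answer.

Reachable graph of P (5 states):
  u0 = b.a.0\{b} + a.(b.0 + c.0) → --a--▸ u1, --b--▸ u2
  u1 = b.0 + c.0 → --b--▸ u3, --c--▸ u3
  u2 = a.0\{b} → --a--▸ u4
  u3 = 0 → ·
  u4 = 0\{b} → ·
Reachable graph of Q (5 states):
  v0 = b.a.0\{b} + a.(c.0 + b.0) → --a--▸ v1, --b--▸ v2
  v1 = c.0 + b.0 → --b--▸ v3, --c--▸ v3
  v2 = a.0\{b} → --a--▸ v4
  v3 = 0 → ·
  v4 = 0\{b} → ·
Bisimilarity quotient blocks:
  B0 = {u0, v0}
  B1 = {u1, v1}
  B2 = {u3, u4, v3, v4}
  B3 = {u2, v2}
u0 ∈ B0, v0 ∈ B0 → same block

YES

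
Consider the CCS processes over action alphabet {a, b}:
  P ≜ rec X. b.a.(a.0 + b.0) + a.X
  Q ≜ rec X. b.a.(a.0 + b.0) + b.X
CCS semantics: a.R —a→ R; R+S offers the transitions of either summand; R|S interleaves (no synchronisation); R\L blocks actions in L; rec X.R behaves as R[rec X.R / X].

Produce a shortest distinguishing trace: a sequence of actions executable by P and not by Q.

a

P's transition system — 4 states:
  s0 = rec X. b.a.(a.0 + b.0) + a.X | —a→ s0, —b→ s1
  s1 = a.(a.0 + b.0) | —a→ s2
  s2 = a.0 + b.0 | —a→ s3, —b→ s3
  s3 = 0 | ∅
Q's transition system — 4 states:
  t0 = rec X. b.a.(a.0 + b.0) + b.X | —b→ t0, —b→ t1
  t1 = a.(a.0 + b.0) | —a→ t2
  t2 = a.0 + b.0 | —a→ t3, —b→ t3
  t3 = 0 | ∅
Executing a from P (initial set {s0}):
  after a @ step 1: {s0}
  — P admits the full trace.
Executing a from Q (initial set {t0}):
  after a @ step 1: ∅  — Q cannot continue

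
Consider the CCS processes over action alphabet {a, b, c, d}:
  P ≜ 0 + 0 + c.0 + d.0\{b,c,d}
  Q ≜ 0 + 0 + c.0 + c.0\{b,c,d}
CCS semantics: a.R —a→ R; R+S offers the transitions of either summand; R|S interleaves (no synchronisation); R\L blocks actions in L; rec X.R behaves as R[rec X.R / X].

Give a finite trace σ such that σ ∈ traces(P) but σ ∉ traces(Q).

d

P's transition system — 3 states:
  m0 = 0 + 0 + c.0 + d.0\{b,c,d} ⊢ =c=> m1, =d=> m2
  m1 = 0 ⊢ deadlocked
  m2 = 0\{b,c,d} ⊢ deadlocked
Q's transition system — 3 states:
  n0 = 0 + 0 + c.0 + c.0\{b,c,d} ⊢ =c=> n1, =c=> n2
  n1 = 0 ⊢ deadlocked
  n2 = 0\{b,c,d} ⊢ deadlocked
Run σ = ⟨d⟩ on P: start {m0}
  step 1 (d): {m2}
  P completes σ.
Run σ = ⟨d⟩ on Q: start {n0}
  step 1 (d): ∅ (Q stuck)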